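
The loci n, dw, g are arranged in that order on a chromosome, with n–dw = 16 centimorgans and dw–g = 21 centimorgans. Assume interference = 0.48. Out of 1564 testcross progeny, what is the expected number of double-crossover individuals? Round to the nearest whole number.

Map distances give recombination frequencies of 0.160 and 0.210 for the two intervals.
With interference 0.48 (so coincidence = 0.52), expected double-crossover frequency = 0.160 × 0.210 × 0.52 = 0.01747.
Expected number = 0.01747 × 1564 = 27.33 ≈ 27.

27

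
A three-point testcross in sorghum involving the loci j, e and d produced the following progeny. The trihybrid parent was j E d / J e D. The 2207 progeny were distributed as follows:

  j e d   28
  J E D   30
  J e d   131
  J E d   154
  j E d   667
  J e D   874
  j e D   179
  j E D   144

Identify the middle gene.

The two rarest classes, j e d and J E D, are the double crossovers. Comparing them with the parentals, only the e allele has switched, so e is the middle locus and the order is d – e – j.

e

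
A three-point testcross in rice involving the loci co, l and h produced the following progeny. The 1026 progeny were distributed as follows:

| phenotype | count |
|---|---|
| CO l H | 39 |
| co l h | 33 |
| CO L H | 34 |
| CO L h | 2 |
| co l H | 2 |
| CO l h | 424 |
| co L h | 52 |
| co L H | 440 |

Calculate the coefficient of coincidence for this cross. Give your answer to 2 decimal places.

0.61

The two most frequent reciprocal classes, co L H and CO l h, are the parental types, so the F1 was co L H / CO l h.
The two rarest classes, co l H and CO L h, are the double crossovers. Comparing them with the parentals, only the l allele has switched, so l is the middle locus and the order is co – l – h.
co–l: (67 + 4)/1026 = 0.0692; l–h: (91 + 4)/1026 = 0.0926.
Expected DCO frequency = 0.0692 × 0.0926 ≈ 0.00641; observed = 4/1026 ≈ 0.00390.
Coefficient of coincidence = 0.00390/0.00641 ≈ 0.61.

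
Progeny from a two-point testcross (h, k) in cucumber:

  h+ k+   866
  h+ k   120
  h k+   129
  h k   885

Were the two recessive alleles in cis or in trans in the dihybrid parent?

cis

The two most frequent classes are h+ k+ (866) and h k (885); these are the parental (non-recombinant) types.
So the F1 carried h+ k+ on one chromosome and h k on the other — the recessive alleles are on the same chromosome (cis / coupling).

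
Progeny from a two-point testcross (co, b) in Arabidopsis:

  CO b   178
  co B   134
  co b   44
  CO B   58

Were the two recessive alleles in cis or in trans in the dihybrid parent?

trans

The two most frequent classes are CO b (178) and co B (134); these are the parental (non-recombinant) types.
So the F1 carried CO b on one chromosome and co B on the other — the recessive alleles are on opposite chromosomes (trans / repulsion).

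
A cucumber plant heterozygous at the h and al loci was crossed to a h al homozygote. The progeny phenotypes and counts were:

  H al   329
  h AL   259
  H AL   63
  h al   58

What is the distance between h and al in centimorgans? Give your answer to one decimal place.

17.1 centimorgans

The two most frequent classes, H al (329) and h AL (259), are the parental types, so the F1 was H al / h AL.
The recombinant classes are H AL and h al: 63 + 58 = 121.
Recombination frequency = 121/709 = 0.1707 ≈ 17.1%, i.e. 17.1 centimorgans.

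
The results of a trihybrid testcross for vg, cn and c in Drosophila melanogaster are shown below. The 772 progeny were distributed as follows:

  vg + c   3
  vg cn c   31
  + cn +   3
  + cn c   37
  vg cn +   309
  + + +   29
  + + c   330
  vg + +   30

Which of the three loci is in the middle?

vg

The two most frequent reciprocal classes, + + c and vg cn +, are the parental types, so the F1 was + + c / vg cn +.
The two rarest classes, vg + c and + cn +, are the double crossovers. Comparing them with the parentals, only the vg allele has switched, so vg is the middle locus and the order is c – vg – cn.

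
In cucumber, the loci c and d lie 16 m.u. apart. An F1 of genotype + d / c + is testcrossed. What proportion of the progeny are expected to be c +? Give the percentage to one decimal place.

A map distance of 16 m.u. corresponds to a recombination frequency of 0.160.
The F1 is + d / c +, so c + is a parental gamete class with expected frequency (1 − r)/2 = 0.840/2 = 0.4200.
That is 0.4200 = 42.0% of the progeny.

42.0%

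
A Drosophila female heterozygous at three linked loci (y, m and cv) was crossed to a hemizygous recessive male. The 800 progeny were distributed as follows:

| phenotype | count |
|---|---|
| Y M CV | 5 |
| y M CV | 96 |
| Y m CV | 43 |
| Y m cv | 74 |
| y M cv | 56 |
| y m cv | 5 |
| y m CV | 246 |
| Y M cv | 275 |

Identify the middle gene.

The two most frequent reciprocal classes, Y M cv and y m CV, are the parental types, so the F1 was Y M cv / y m CV.
The two rarest classes, Y M CV and y m cv, are the double crossovers. Comparing them with the parentals, only the cv allele has switched, so cv is the middle locus and the order is y – cv – m.

cv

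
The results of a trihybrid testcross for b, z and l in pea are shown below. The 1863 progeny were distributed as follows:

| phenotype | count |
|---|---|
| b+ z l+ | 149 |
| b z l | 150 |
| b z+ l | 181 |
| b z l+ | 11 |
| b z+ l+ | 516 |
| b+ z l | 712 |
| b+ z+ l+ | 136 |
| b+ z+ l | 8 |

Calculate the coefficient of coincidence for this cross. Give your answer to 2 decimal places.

0.33

The two most frequent reciprocal classes, b z+ l+ and b+ z l, are the parental types, so the F1 was b z+ l+ / b+ z l.
The two rarest classes, b z l+ and b+ z+ l, are the double crossovers. Comparing them with the parentals, only the z allele has switched, so z is the middle locus and the order is l – z – b.
l–z: (330 + 19)/1863 = 0.1873; z–b: (286 + 19)/1863 = 0.1637.
Expected DCO frequency = 0.1873 × 0.1637 ≈ 0.03066; observed = 19/1863 ≈ 0.01020.
Coefficient of coincidence = 0.01020/0.03066 ≈ 0.33.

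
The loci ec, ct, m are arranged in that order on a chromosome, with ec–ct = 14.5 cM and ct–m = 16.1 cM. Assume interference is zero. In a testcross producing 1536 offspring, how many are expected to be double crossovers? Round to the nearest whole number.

Map distances give recombination frequencies of 0.145 and 0.161 for the two intervals.
With no interference, expected double-crossover frequency = 0.145 × 0.161 = 0.02334.
Expected number = 0.02334 × 1536 = 35.86 ≈ 36.

36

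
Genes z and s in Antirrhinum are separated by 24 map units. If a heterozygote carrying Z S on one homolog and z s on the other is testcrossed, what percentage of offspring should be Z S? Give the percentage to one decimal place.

A map distance of 24 map units corresponds to a recombination frequency of 0.240.
The F1 is Z S / z s, so Z S is a parental gamete class with expected frequency (1 − r)/2 = 0.760/2 = 0.3800.
That is 0.3800 = 38.0% of the progeny.

38.0%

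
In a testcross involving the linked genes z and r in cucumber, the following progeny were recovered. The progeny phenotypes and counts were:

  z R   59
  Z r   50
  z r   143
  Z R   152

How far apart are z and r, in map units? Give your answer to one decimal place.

The two most frequent classes, Z R (152) and z r (143), are the parental types, so the F1 was Z R / z r.
The recombinant classes are Z r and z R: 50 + 59 = 109.
Recombination frequency = 109/404 = 0.2698 ≈ 27.0%, i.e. 27.0 map units.

27.0 map units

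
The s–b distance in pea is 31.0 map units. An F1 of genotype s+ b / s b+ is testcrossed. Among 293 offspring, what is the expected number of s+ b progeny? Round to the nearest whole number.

A map distance of 31.0 map units corresponds to a recombination frequency of 0.310.
The F1 is s+ b / s b+, so s+ b is a parental gamete class with expected frequency (1 − r)/2 = 0.690/2 = 0.3450.
Expected number = 0.3450 × 293 = 101.08 ≈ 101.

101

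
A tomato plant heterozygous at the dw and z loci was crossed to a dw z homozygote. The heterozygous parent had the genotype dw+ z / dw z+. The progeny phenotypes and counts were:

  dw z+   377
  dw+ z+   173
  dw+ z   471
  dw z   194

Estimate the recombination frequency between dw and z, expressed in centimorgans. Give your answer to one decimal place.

30.2 centimorgans

The recombinant classes are dw+ z+ and dw z: 173 + 194 = 367.
Recombination frequency = 367/1215 = 0.3021 ≈ 30.2%, i.e. 30.2 centimorgans.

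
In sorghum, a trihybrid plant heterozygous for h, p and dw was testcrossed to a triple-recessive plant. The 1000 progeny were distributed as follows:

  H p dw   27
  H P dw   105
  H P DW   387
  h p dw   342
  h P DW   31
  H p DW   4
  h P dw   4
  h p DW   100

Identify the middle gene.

The two most frequent reciprocal classes, H P DW and h p dw, are the parental types, so the F1 was H P DW / h p dw.
The two rarest classes, H p DW and h P dw, are the double crossovers. Comparing them with the parentals, only the p allele has switched, so p is the middle locus and the order is h – p – dw.

p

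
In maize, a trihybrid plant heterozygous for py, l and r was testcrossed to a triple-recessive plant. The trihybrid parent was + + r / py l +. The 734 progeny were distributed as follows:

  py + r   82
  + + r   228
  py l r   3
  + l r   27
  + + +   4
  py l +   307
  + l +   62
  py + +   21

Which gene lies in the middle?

The two rarest classes, + + + and py l r, are the double crossovers. Comparing them with the parentals, only the r allele has switched, so r is the middle locus and the order is py – r – l.

r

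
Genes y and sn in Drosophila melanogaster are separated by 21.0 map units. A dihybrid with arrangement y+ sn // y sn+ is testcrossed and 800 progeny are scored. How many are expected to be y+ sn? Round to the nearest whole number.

A map distance of 21.0 map units corresponds to a recombination frequency of 0.210.
The F1 is y+ sn / y sn+, so y+ sn is a parental gamete class with expected frequency (1 − r)/2 = 0.790/2 = 0.3950.
Expected number = 0.3950 × 800 = 316.00 ≈ 316.

316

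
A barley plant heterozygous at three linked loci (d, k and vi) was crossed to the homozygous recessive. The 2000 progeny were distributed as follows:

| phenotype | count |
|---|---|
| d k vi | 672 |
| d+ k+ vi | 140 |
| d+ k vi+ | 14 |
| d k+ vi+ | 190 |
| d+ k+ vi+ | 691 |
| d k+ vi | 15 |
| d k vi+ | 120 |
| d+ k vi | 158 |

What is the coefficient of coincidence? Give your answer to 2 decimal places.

The two most frequent reciprocal classes, d k vi and d+ k+ vi+, are the parental types, so the F1 was d k vi / d+ k+ vi+.
The two rarest classes, d k+ vi and d+ k vi+, are the double crossovers. Comparing them with the parentals, only the k allele has switched, so k is the middle locus and the order is d – k – vi.
d–k: (348 + 29)/2000 = 0.1885; k–vi: (260 + 29)/2000 = 0.1445.
Expected DCO frequency = 0.1885 × 0.1445 ≈ 0.02724; observed = 29/2000 ≈ 0.01450.
Coefficient of coincidence = 0.01450/0.02724 ≈ 0.53.

0.53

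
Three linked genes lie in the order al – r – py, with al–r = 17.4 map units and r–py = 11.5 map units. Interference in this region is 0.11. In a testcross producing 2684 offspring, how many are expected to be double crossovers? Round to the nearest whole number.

Map distances give recombination frequencies of 0.174 and 0.115 for the two intervals.
With interference 0.11 (so coincidence = 0.89), expected double-crossover frequency = 0.174 × 0.115 × 0.89 = 0.01781.
Expected number = 0.01781 × 2684 = 47.80 ≈ 48.

48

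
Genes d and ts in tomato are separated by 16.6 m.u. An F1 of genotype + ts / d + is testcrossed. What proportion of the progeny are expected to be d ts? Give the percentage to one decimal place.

A map distance of 16.6 m.u. corresponds to a recombination frequency of 0.166.
The F1 is + ts / d +, so d ts is a recombinant gamete class with expected frequency r/2 = 0.166/2 = 0.0830.
That is 0.0830 = 8.3% of the progeny.

8.3%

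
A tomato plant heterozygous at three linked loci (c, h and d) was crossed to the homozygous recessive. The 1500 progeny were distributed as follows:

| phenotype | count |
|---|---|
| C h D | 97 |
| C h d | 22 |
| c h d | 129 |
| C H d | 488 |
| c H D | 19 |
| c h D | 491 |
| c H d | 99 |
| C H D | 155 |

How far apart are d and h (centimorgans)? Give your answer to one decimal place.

The two most frequent reciprocal classes, c h D and C H d, are the parental types, so the F1 was c h D / C H d.
The two rarest classes, c H D and C h d, are the double crossovers. Comparing them with the parentals, only the h allele has switched, so h is the middle locus and the order is c – h – d.
Crossovers in the h–d interval produce the single-crossover classes c h d and C H D (129 + 155 = 284) plus the double crossovers (41).
RF(h–d) = (284 + 41) / 1500 = 325/1500 = 0.2167 → 21.7 centimorgans.

21.7 centimorgans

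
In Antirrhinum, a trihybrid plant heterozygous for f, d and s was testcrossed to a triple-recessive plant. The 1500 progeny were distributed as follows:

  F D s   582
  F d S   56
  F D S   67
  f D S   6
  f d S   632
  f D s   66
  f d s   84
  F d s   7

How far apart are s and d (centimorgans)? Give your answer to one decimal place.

The two most frequent reciprocal classes, f d S and F D s, are the parental types, so the F1 was f d S / F D s.
The two rarest classes, f D S and F d s, are the double crossovers. Comparing them with the parentals, only the d allele has switched, so d is the middle locus and the order is f – d – s.
Crossovers in the d–s interval produce the single-crossover classes f d s and F D S (84 + 67 = 151) plus the double crossovers (13).
RF(d–s) = (151 + 13) / 1500 = 164/1500 = 0.1093 → 10.9 centimorgans.

10.9 centimorgans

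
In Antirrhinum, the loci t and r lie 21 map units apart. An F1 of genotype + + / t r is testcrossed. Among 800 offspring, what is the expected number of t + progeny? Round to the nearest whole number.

A map distance of 21 map units corresponds to a recombination frequency of 0.210.
The F1 is + + / t r, so t + is a recombinant gamete class with expected frequency r/2 = 0.210/2 = 0.1050.
Expected number = 0.1050 × 800 = 84.00 ≈ 84.

84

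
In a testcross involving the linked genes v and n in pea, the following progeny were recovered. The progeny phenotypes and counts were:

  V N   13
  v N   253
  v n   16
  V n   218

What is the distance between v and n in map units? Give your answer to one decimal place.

The two most frequent classes, V n (218) and v N (253), are the parental types, so the F1 was V n / v N.
The recombinant classes are V N and v n: 13 + 16 = 29.
Recombination frequency = 29/500 = 0.0580 ≈ 5.8%, i.e. 5.8 map units.

5.8 map units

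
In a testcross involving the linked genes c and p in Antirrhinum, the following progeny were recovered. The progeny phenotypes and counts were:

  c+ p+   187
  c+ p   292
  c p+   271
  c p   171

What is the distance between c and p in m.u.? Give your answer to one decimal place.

38.9 m.u.

The two most frequent classes, c+ p (292) and c p+ (271), are the parental types, so the F1 was c+ p / c p+.
The recombinant classes are c+ p+ and c p: 187 + 171 = 358.
Recombination frequency = 358/921 = 0.3887 ≈ 38.9%, i.e. 38.9 m.u.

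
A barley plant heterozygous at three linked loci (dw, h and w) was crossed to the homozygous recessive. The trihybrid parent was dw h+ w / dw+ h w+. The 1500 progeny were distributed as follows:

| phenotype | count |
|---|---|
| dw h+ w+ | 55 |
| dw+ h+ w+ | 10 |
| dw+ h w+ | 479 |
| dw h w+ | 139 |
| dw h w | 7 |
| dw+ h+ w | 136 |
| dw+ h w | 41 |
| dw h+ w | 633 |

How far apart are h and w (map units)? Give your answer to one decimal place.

The two rarest classes, dw h w and dw+ h+ w+, are the double crossovers. Comparing them with the parentals, only the h allele has switched, so h is the middle locus and the order is w – h – dw.
Crossovers in the w–h interval produce the single-crossover classes dw h+ w+ and dw+ h w (55 + 41 = 96) plus the double crossovers (17).
RF(w–h) = (96 + 17) / 1500 = 113/1500 = 0.0753 → 7.5 map units.

7.5 map units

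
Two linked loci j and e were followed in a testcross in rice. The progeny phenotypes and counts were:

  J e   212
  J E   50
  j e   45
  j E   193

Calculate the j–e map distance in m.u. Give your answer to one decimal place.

19.0 m.u.

The two most frequent classes, J e (212) and j E (193), are the parental types, so the F1 was J e / j E.
The recombinant classes are J E and j e: 50 + 45 = 95.
Recombination frequency = 95/500 = 0.1900 ≈ 19.0%, i.e. 19.0 m.u.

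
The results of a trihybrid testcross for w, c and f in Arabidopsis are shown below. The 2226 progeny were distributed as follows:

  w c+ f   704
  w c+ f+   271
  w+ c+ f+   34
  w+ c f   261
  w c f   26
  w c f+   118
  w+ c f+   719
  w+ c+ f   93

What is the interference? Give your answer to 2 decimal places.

0.17

The two most frequent reciprocal classes, w+ c f+ and w c+ f, are the parental types, so the F1 was w+ c f+ / w c+ f.
The two rarest classes, w+ c+ f+ and w c f, are the double crossovers. Comparing them with the parentals, only the c allele has switched, so c is the middle locus and the order is w – c – f.
w–c: (211 + 60)/2226 = 0.1217; c–f: (532 + 60)/2226 = 0.2659.
Expected DCO frequency = 0.1217 × 0.2659 ≈ 0.03236; observed = 60/2226 ≈ 0.02695.
Coefficient of coincidence = 0.02695/0.03236 ≈ 0.83; interference = 1 − 0.83 = 0.17.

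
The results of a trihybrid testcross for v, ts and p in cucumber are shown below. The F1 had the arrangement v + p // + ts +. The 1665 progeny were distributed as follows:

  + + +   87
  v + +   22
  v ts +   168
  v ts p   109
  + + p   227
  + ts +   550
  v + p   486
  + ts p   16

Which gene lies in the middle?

The two rarest classes, v + + and + ts p, are the double crossovers. Comparing them with the parentals, only the p allele has switched, so p is the middle locus and the order is ts – p – v.

p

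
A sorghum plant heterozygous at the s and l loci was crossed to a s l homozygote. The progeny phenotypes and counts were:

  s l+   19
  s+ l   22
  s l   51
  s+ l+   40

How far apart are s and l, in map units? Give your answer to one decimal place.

The two most frequent classes, s+ l+ (40) and s l (51), are the parental types, so the F1 was s+ l+ / s l.
The recombinant classes are s+ l and s l+: 22 + 19 = 41.
Recombination frequency = 41/132 = 0.3106 ≈ 31.1%, i.e. 31.1 map units.

31.1 map units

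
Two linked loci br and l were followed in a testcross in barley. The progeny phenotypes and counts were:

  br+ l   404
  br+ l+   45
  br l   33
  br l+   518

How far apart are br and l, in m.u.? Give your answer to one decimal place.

The two most frequent classes, br+ l (404) and br l+ (518), are the parental types, so the F1 was br+ l / br l+.
The recombinant classes are br+ l+ and br l: 45 + 33 = 78.
Recombination frequency = 78/1000 = 0.0780 ≈ 7.8%, i.e. 7.8 m.u.

7.8 m.u.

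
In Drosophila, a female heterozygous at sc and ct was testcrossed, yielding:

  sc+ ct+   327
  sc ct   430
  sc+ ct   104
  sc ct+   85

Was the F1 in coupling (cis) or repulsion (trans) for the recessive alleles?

cis

The two most frequent classes are sc+ ct+ (327) and sc ct (430); these are the parental (non-recombinant) types.
So the F1 carried sc+ ct+ on one chromosome and sc ct on the other — the recessive alleles are on the same chromosome (cis / coupling).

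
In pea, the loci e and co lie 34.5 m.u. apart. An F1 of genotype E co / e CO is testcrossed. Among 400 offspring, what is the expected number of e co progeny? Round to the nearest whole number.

A map distance of 34.5 m.u. corresponds to a recombination frequency of 0.345.
The F1 is E co / e CO, so e co is a recombinant gamete class with expected frequency r/2 = 0.345/2 = 0.1725.
Expected number = 0.1725 × 400 = 69.00 ≈ 69.

69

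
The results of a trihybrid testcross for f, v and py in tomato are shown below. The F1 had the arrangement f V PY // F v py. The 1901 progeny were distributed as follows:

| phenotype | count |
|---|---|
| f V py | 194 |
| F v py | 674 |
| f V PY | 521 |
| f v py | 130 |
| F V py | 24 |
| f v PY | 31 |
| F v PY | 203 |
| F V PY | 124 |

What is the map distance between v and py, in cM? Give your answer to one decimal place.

23.8 cM

The two rarest classes, f v PY and F V py, are the double crossovers. Comparing them with the parentals, only the v allele has switched, so v is the middle locus and the order is f – v – py.
Crossovers in the v–py interval produce the single-crossover classes f V py and F v PY (194 + 203 = 397) plus the double crossovers (55).
RF(v–py) = (397 + 55) / 1901 = 452/1901 = 0.2378 → 23.8 cM.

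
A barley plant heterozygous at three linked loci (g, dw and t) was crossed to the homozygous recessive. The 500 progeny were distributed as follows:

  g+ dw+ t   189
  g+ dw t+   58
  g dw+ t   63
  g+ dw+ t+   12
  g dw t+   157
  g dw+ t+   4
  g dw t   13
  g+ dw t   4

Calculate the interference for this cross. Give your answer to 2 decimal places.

0.06

The two most frequent reciprocal classes, g dw t+ and g+ dw+ t, are the parental types, so the F1 was g dw t+ / g+ dw+ t.
The two rarest classes, g dw+ t+ and g+ dw t, are the double crossovers. Comparing them with the parentals, only the dw allele has switched, so dw is the middle locus and the order is t – dw – g.
t–dw: (25 + 8)/500 = 0.0660; dw–g: (121 + 8)/500 = 0.2580.
Expected DCO frequency = 0.0660 × 0.2580 ≈ 0.01703; observed = 8/500 ≈ 0.01600.
Coefficient of coincidence = 0.01600/0.01703 ≈ 0.94; interference = 1 − 0.94 = 0.06.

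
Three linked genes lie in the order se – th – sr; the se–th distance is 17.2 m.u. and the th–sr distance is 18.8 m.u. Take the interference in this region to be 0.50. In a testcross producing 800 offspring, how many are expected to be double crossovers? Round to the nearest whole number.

Map distances give recombination frequencies of 0.172 and 0.188 for the two intervals.
With interference 0.50 (so coincidence = 0.50), expected double-crossover frequency = 0.172 × 0.188 × 0.50 = 0.01617.
Expected number = 0.01617 × 800 = 12.93 ≈ 13.

13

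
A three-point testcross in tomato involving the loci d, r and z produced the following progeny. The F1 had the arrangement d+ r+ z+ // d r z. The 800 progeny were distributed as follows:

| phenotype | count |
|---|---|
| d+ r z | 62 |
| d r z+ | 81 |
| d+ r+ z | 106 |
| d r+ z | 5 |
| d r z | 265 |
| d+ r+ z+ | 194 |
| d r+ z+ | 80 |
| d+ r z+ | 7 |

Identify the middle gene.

r

The two rarest classes, d+ r z+ and d r+ z, are the double crossovers. Comparing them with the parentals, only the r allele has switched, so r is the middle locus and the order is d – r – z.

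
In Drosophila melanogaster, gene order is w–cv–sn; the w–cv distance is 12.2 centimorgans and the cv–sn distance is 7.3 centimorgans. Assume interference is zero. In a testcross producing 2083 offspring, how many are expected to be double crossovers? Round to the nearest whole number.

Map distances give recombination frequencies of 0.122 and 0.073 for the two intervals.
With no interference, expected double-crossover frequency = 0.122 × 0.073 = 0.00891.
Expected number = 0.00891 × 2083 = 18.55 ≈ 19.

19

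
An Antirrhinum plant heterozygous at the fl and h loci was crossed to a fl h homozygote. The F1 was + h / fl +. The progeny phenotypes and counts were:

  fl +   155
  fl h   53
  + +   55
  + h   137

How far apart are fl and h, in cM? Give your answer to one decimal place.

The recombinant classes are + + and fl h: 55 + 53 = 108.
Recombination frequency = 108/400 = 0.2700 ≈ 27.0%, i.e. 27.0 cM.

27.0 cM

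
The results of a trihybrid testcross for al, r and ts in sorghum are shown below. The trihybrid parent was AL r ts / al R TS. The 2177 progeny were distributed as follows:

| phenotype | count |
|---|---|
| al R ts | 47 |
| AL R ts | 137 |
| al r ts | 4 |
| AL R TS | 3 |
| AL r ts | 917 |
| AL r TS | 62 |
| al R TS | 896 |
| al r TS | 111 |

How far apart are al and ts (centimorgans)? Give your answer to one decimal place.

5.3 centimorgans

The two rarest classes, al r ts and AL R TS, are the double crossovers. Comparing them with the parentals, only the al allele has switched, so al is the middle locus and the order is r – al – ts.
Crossovers in the al–ts interval produce the single-crossover classes AL r TS and al R ts (62 + 47 = 109) plus the double crossovers (7).
RF(al–ts) = (109 + 7) / 2177 = 116/2177 = 0.0533 → 5.3 centimorgans.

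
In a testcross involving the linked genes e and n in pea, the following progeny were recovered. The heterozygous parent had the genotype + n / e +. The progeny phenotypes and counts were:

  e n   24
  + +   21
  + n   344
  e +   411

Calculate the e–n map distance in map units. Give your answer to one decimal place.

The recombinant classes are + + and e n: 21 + 24 = 45.
Recombination frequency = 45/800 = 0.0563 ≈ 5.6%, i.e. 5.6 map units.

5.6 map units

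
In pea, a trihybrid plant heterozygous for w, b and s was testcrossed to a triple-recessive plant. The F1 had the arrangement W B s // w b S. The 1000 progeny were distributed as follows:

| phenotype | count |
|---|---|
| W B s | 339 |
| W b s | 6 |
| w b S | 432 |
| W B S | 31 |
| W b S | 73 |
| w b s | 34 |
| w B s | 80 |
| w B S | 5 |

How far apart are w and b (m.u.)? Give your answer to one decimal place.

The two rarest classes, W b s and w B S, are the double crossovers. Comparing them with the parentals, only the b allele has switched, so b is the middle locus and the order is w – b – s.
Crossovers in the w–b interval produce the single-crossover classes w B s and W b S (80 + 73 = 153) plus the double crossovers (11).
RF(w–b) = (153 + 11) / 1000 = 164/1000 = 0.1640 → 16.4 m.u.

16.4 m.u.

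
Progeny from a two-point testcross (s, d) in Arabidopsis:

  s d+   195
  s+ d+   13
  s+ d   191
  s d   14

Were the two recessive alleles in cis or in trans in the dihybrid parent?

trans

The two most frequent classes are s+ d (191) and s d+ (195); these are the parental (non-recombinant) types.
So the F1 carried s+ d on one chromosome and s d+ on the other — the recessive alleles are on opposite chromosomes (trans / repulsion).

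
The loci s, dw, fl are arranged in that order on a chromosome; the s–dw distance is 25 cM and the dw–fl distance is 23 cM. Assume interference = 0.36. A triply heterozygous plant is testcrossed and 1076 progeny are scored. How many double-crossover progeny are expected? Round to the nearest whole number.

Map distances give recombination frequencies of 0.250 and 0.230 for the two intervals.
With interference 0.36 (so coincidence = 0.64), expected double-crossover frequency = 0.250 × 0.230 × 0.64 = 0.03680.
Expected number = 0.03680 × 1076 = 39.60 ≈ 40.

40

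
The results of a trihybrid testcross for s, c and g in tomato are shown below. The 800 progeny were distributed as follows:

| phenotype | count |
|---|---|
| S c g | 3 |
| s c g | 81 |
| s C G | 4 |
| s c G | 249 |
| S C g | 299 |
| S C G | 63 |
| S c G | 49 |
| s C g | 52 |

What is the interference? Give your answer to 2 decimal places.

0.66

The two most frequent reciprocal classes, s c G and S C g, are the parental types, so the F1 was s c G / S C g.
The two rarest classes, s C G and S c g, are the double crossovers. Comparing them with the parentals, only the c allele has switched, so c is the middle locus and the order is s – c – g.
s–c: (101 + 7)/800 = 0.1350; c–g: (144 + 7)/800 = 0.1888.
Expected DCO frequency = 0.1350 × 0.1888 ≈ 0.02549; observed = 7/800 ≈ 0.00875.
Coefficient of coincidence = 0.00875/0.02549 ≈ 0.34; interference = 1 − 0.34 = 0.66.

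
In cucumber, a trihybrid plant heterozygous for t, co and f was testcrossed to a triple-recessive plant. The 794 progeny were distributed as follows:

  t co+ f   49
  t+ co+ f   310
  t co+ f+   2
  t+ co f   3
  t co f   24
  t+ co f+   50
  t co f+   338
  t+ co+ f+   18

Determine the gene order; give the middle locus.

The two most frequent reciprocal classes, t+ co+ f and t co f+, are the parental types, so the F1 was t+ co+ f / t co f+.
The two rarest classes, t+ co f and t co+ f+, are the double crossovers. Comparing them with the parentals, only the co allele has switched, so co is the middle locus and the order is t – co – f.

co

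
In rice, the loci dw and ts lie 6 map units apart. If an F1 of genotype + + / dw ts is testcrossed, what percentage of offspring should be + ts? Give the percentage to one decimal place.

A map distance of 6 map units corresponds to a recombination frequency of 0.060.
The F1 is + + / dw ts, so + ts is a recombinant gamete class with expected frequency r/2 = 0.060/2 = 0.0300.
That is 0.0300 = 3.0% of the progeny.

3.0%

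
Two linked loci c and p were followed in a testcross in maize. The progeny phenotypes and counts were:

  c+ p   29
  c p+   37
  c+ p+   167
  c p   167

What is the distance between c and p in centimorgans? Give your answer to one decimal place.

16.5 centimorgans

The two most frequent classes, c+ p+ (167) and c p (167), are the parental types, so the F1 was c+ p+ / c p.
The recombinant classes are c+ p and c p+: 29 + 37 = 66.
Recombination frequency = 66/400 = 0.1650 ≈ 16.5%, i.e. 16.5 centimorgans.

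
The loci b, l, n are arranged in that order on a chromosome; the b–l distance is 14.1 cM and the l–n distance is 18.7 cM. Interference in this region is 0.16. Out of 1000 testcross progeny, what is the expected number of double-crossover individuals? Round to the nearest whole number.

22

Map distances give recombination frequencies of 0.141 and 0.187 for the two intervals.
With interference 0.16 (so coincidence = 0.84), expected double-crossover frequency = 0.141 × 0.187 × 0.84 = 0.02215.
Expected number = 0.02215 × 1000 = 22.15 ≈ 22.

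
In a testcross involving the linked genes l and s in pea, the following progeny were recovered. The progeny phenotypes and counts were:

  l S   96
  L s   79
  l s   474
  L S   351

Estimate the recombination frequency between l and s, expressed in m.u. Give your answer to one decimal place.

17.5 m.u.

The two most frequent classes, L S (351) and l s (474), are the parental types, so the F1 was L S / l s.
The recombinant classes are L s and l S: 79 + 96 = 175.
Recombination frequency = 175/1000 = 0.1750 ≈ 17.5%, i.e. 17.5 m.u.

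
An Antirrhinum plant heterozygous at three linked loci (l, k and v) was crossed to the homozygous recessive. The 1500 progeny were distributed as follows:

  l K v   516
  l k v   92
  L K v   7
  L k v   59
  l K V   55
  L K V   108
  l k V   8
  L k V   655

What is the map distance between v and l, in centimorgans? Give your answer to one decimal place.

8.6 centimorgans

The two most frequent reciprocal classes, L k V and l K v, are the parental types, so the F1 was L k V / l K v.
The two rarest classes, l k V and L K v, are the double crossovers. Comparing them with the parentals, only the l allele has switched, so l is the middle locus and the order is k – l – v.
Crossovers in the l–v interval produce the single-crossover classes L k v and l K V (59 + 55 = 114) plus the double crossovers (15).
RF(l–v) = (114 + 15) / 1500 = 129/1500 = 0.0860 → 8.6 centimorgans.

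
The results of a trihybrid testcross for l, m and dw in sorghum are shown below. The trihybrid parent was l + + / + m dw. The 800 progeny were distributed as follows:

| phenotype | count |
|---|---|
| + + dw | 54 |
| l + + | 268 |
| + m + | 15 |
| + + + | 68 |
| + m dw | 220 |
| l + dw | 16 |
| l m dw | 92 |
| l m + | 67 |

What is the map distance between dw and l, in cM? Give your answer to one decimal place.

The two rarest classes, l + dw and + m +, are the double crossovers. Comparing them with the parentals, only the dw allele has switched, so dw is the middle locus and the order is m – dw – l.
Crossovers in the dw–l interval produce the single-crossover classes + + + and l m dw (68 + 92 = 160) plus the double crossovers (31).
RF(dw–l) = (160 + 31) / 800 = 191/800 = 0.2387 → 23.9 cM.

23.9 cM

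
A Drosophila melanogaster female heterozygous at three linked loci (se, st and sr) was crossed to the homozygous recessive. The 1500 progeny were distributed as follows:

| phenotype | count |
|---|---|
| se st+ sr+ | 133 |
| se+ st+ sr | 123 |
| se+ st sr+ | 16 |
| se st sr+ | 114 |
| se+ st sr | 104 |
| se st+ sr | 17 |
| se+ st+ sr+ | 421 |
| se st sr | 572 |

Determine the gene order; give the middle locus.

st

The two most frequent reciprocal classes, se+ st+ sr+ and se st sr, are the parental types, so the F1 was se+ st+ sr+ / se st sr.
The two rarest classes, se+ st sr+ and se st+ sr, are the double crossovers. Comparing them with the parentals, only the st allele has switched, so st is the middle locus and the order is sr – st – se.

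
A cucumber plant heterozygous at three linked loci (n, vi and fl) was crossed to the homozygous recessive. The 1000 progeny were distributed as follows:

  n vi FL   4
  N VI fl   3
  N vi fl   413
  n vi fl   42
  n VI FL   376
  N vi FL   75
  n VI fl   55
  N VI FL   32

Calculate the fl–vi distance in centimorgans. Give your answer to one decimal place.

The two most frequent reciprocal classes, n VI FL and N vi fl, are the parental types, so the F1 was n VI FL / N vi fl.
The two rarest classes, n vi FL and N VI fl, are the double crossovers. Comparing them with the parentals, only the vi allele has switched, so vi is the middle locus and the order is n – vi – fl.
Crossovers in the vi–fl interval produce the single-crossover classes n VI fl and N vi FL (55 + 75 = 130) plus the double crossovers (7).
RF(vi–fl) = (130 + 7) / 1000 = 137/1000 = 0.1370 → 13.7 centimorgans.

13.7 centimorgans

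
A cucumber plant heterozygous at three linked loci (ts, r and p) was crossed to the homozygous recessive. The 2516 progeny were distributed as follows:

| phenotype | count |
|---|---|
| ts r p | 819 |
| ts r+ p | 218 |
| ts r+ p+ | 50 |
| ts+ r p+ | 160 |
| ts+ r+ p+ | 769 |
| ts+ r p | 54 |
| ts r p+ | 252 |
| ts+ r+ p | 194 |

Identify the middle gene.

ts

The two most frequent reciprocal classes, ts r p and ts+ r+ p+, are the parental types, so the F1 was ts r p / ts+ r+ p+.
The two rarest classes, ts+ r p and ts r+ p+, are the double crossovers. Comparing them with the parentals, only the ts allele has switched, so ts is the middle locus and the order is r – ts – p.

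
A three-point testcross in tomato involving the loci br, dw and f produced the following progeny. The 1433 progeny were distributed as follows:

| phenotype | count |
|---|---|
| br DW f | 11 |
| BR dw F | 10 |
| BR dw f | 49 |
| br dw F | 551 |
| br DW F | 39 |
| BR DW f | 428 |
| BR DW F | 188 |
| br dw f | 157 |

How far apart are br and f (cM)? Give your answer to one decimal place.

The two most frequent reciprocal classes, BR DW f and br dw F, are the parental types, so the F1 was BR DW f / br dw F.
The two rarest classes, br DW f and BR dw F, are the double crossovers. Comparing them with the parentals, only the br allele has switched, so br is the middle locus and the order is dw – br – f.
Crossovers in the br–f interval produce the single-crossover classes BR DW F and br dw f (188 + 157 = 345) plus the double crossovers (21).
RF(br–f) = (345 + 21) / 1433 = 366/1433 = 0.2554 → 25.5 cM.

25.5 cM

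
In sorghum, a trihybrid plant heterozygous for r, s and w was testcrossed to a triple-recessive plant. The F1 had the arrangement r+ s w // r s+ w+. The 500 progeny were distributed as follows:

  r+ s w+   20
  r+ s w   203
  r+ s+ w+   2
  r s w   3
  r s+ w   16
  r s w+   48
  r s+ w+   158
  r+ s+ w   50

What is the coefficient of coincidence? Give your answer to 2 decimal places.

The two rarest classes, r s w and r+ s+ w+, are the double crossovers. Comparing them with the parentals, only the r allele has switched, so r is the middle locus and the order is s – r – w.
s–r: (98 + 5)/500 = 0.2060; r–w: (36 + 5)/500 = 0.0820.
Expected DCO frequency = 0.2060 × 0.0820 ≈ 0.01689; observed = 5/500 ≈ 0.01000.
Coefficient of coincidence = 0.01000/0.01689 ≈ 0.59.

0.59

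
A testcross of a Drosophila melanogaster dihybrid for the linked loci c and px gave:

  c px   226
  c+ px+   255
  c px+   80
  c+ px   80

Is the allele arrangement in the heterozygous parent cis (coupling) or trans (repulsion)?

cis

The two most frequent classes are c+ px+ (255) and c px (226); these are the parental (non-recombinant) types.
So the F1 carried c+ px+ on one chromosome and c px on the other — the recessive alleles are on the same chromosome (cis / coupling).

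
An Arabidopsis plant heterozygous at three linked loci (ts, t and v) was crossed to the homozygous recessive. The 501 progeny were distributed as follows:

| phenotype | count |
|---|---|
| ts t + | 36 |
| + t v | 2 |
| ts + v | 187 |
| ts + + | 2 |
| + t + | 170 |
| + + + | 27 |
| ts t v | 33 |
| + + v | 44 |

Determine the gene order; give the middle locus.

v

The two most frequent reciprocal classes, + t + and ts + v, are the parental types, so the F1 was + t + / ts + v.
The two rarest classes, + t v and ts + +, are the double crossovers. Comparing them with the parentals, only the v allele has switched, so v is the middle locus and the order is ts – v – t.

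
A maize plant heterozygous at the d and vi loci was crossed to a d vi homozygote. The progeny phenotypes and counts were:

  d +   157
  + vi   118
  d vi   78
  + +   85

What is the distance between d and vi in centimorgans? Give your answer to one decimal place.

37.2 centimorgans

The two most frequent classes, + vi (118) and d + (157), are the parental types, so the F1 was + vi / d +.
The recombinant classes are + + and d vi: 85 + 78 = 163.
Recombination frequency = 163/438 = 0.3721 ≈ 37.2%, i.e. 37.2 centimorgans.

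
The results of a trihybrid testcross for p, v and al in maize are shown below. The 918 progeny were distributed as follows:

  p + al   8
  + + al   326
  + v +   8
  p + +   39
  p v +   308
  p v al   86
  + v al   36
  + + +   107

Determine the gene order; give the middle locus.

p

The two most frequent reciprocal classes, + + al and p v +, are the parental types, so the F1 was + + al / p v +.
The two rarest classes, p + al and + v +, are the double crossovers. Comparing them with the parentals, only the p allele has switched, so p is the middle locus and the order is al – p – v.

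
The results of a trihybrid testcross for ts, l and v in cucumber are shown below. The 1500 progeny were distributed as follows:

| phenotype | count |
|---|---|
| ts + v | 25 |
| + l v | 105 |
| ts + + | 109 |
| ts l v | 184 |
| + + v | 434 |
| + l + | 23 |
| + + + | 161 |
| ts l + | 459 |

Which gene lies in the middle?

ts

The two most frequent reciprocal classes, ts l + and + + v, are the parental types, so the F1 was ts l + / + + v.
The two rarest classes, + l + and ts + v, are the double crossovers. Comparing them with the parentals, only the ts allele has switched, so ts is the middle locus and the order is l – ts – v.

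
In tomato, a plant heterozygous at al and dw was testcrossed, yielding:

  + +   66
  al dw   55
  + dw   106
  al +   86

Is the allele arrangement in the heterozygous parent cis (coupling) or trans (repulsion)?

The two most frequent classes are + dw (106) and al + (86); these are the parental (non-recombinant) types.
So the F1 carried + dw on one chromosome and al + on the other — the recessive alleles are on opposite chromosomes (trans / repulsion).

trans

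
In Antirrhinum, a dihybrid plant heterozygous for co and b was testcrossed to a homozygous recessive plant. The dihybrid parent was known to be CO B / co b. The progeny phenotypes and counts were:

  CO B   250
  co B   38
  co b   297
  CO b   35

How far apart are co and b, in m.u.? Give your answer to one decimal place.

The recombinant classes are CO b and co B: 35 + 38 = 73.
Recombination frequency = 73/620 = 0.1177 ≈ 11.8%, i.e. 11.8 m.u.

11.8 m.u.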